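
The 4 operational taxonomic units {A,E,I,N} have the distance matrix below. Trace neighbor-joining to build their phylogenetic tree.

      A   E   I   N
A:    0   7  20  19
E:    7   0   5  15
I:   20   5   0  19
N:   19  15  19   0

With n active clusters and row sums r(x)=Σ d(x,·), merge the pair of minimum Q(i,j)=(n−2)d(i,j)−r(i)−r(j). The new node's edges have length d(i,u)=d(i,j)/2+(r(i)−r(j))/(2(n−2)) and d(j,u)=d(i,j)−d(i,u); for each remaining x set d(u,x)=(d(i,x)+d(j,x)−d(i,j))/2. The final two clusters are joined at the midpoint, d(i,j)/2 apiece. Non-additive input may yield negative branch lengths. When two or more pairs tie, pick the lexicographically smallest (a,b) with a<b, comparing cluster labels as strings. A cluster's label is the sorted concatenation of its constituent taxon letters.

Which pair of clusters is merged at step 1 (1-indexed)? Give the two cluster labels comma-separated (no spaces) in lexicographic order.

step 1: merge (A,N) at d=19, Q=-61; branch lengths A→31/4, N→45/4; new cluster AN
  updated: d(AN,E)=3/2, d(AN,I)=10
step 2: merge (AN,E) at d=3/2, Q=-33/2; branch lengths AN→13/4, E→-7/4; new cluster AEN
  updated: d(AEN,I)=27/4
step 3: merge (AEN,I) at d=27/4; branch lengths AEN→27/8, I→27/8; new cluster AEIN
final tree: (((A:31/4,N:45/4):13/4,E:-7/4):27/8,I:27/8)
total length: 109/4

A,N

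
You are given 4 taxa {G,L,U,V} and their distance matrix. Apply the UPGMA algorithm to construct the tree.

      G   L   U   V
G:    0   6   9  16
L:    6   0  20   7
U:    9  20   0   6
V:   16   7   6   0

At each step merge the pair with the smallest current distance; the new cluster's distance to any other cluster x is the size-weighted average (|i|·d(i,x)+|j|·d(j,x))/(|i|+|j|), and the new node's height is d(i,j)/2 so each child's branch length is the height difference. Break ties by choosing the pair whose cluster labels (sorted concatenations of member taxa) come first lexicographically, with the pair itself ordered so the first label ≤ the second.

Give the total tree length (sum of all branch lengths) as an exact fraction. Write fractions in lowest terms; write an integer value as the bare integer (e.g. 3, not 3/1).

1. join G+L (d=6) ⇒ GL; edges |G|=3, |L|=3
  updated: d(GL,U)=29/2, d(GL,V)=23/2
2. join U+V (d=6) ⇒ UV; edges |U|=3, |V|=3
  updated: d(GL,UV)=13
3. join GL+UV (d=13) ⇒ GLUV; edges |GL|=7/2, |UV|=7/2
final tree: ((G:3,L:3):7/2,(U:3,V:3):7/2)
total length: 19

19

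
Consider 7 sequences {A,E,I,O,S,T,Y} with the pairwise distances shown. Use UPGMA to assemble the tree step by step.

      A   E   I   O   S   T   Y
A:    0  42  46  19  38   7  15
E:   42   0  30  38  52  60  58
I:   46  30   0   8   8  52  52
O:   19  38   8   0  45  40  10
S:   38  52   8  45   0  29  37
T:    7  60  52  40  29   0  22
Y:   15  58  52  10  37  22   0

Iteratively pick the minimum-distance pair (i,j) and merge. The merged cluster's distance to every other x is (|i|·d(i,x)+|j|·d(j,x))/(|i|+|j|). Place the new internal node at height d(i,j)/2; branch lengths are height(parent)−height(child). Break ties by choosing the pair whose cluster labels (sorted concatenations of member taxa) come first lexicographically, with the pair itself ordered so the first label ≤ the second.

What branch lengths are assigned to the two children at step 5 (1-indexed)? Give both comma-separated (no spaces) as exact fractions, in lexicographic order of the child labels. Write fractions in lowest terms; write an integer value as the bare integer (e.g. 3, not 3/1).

313/36,169/36

1. join A+T (d=7) ⇒ AT; edges |A|=7/2, |T|=7/2
  updated: d(AT,E)=51, d(AT,I)=49, d(AT,O)=59/2, d(AT,S)=67/2, d(AT,Y)=37/2
2. join I+O (d=8) ⇒ IO; edges |I|=4, |O|=4
  updated: d(AT,IO)=157/4, d(E,IO)=34, d(IO,S)=53/2, d(IO,Y)=31
3. join AT+Y (d=37/2) ⇒ ATY; edges |AT|=23/4, |Y|=37/4
  updated: d(ATY,E)=160/3, d(ATY,IO)=73/2, d(ATY,S)=104/3
4. join IO+S (d=53/2) ⇒ IOS; edges |IO|=37/4, |S|=53/4
  updated: d(ATY,IOS)=323/9, d(E,IOS)=40
5. join ATY+IOS (d=323/9) ⇒ AIOSTY; edges |ATY|=313/36, |IOS|=169/36
  updated: d(AIOSTY,E)=140/3
6. join AIOSTY+E (d=140/3) ⇒ AEIOSTY; edges |AIOSTY|=97/18, |E|=70/3
final tree: ((((A:7/2,T:7/2):23/4,Y:37/4):313/36,((I:4,O:4):37/4,S:53/4):169/36):97/18,E:70/3)
total length: 1703/18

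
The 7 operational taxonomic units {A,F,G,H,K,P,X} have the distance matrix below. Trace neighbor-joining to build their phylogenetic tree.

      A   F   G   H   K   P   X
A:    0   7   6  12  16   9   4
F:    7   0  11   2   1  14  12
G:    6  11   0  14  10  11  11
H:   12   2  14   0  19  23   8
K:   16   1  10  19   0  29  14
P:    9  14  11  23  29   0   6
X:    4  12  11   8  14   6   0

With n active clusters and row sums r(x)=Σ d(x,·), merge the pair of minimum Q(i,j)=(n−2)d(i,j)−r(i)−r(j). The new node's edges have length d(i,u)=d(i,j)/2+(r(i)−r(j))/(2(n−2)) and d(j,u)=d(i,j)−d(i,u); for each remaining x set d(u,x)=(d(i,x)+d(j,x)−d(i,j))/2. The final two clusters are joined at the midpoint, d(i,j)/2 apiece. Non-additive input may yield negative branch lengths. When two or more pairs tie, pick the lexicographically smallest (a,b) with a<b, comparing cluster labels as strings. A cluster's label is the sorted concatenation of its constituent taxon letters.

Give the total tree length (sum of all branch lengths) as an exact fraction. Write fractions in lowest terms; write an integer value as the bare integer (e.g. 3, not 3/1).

1. join F+K (d=1, Q=-131) ⇒ FK; edges |F|=-37/10, |K|=47/10
  updated: d(A,FK)=11, d(FK,G)=10, d(FK,H)=10, d(FK,P)=21, d(FK,X)=25/2
2. join FK+H (d=10, Q=-183/2) ⇒ FHK; edges |FK|=75/16, |H|=85/16
  updated: d(A,FHK)=13/2, d(FHK,G)=7, d(FHK,P)=17, d(FHK,X)=21/4
3. join P+X (d=6, Q=-205/4) ⇒ PX; edges |P|=139/24, |X|=5/24
  updated: d(A,PX)=7/2, d(FHK,PX)=65/8, d(G,PX)=8
4. join A+PX (d=7/2, Q=-229/8) ⇒ APX; edges |A|=27/32, |PX|=85/32
  updated: d(APX,FHK)=89/16, d(APX,G)=21/4
5. join APX+FHK (d=89/16, Q=-285/16) ⇒ AFHKPX; edges |APX|=61/32, |FHK|=117/32
  updated: d(AFHKPX,G)=107/32
6. join AFHKPX+G (d=107/32) ⇒ AFGHKPX; edges |AFHKPX|=107/64, |G|=107/64
final tree: (((A:27/32,(P:139/24,X:5/24):85/32):61/32,((F:-37/10,K:47/10):75/16,H:85/16):117/32):107/64,G:107/64)
total length: 941/32

941/32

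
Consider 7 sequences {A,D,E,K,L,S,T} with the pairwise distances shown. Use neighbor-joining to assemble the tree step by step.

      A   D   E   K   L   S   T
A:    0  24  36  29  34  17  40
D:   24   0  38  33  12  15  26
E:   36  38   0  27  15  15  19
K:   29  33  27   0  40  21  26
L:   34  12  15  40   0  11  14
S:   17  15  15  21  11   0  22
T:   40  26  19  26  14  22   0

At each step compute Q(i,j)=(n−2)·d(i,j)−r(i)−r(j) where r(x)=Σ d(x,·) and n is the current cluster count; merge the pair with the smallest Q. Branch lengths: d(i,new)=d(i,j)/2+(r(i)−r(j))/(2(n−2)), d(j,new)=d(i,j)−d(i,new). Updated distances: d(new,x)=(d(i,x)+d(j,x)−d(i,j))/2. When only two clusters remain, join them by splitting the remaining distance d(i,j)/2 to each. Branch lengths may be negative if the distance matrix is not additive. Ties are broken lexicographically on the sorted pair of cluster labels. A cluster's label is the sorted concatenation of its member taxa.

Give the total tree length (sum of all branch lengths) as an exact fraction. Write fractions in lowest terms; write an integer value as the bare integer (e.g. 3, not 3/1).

301/4

step 1: merge (D,L) at d=12, Q=-214; branch lengths D→41/5, L→19/5; new cluster DL
  updated: d(A,DL)=23, d(DL,E)=41/2, d(DL,K)=61/2, d(DL,S)=7, d(DL,T)=14
step 2: merge (A,K) at d=29, Q=-325/2; branch lengths A→255/16, K→209/16; new cluster AK
  updated: d(AK,DL)=49/4, d(AK,E)=17, d(AK,S)=9/2, d(AK,T)=37/2
step 3: merge (E,T) at d=19, Q=-88; branch lengths E→55/6, T→59/6; new cluster ET
  updated: d(AK,ET)=33/4, d(DL,ET)=31/4, d(ET,S)=9
step 4: merge (AK,S) at d=9/2, Q=-73/2; branch lengths AK→27/8, S→9/8; new cluster AKS
  updated: d(AKS,DL)=59/8, d(AKS,ET)=51/8
step 5: merge (AKS,DL) at d=59/8, Q=-43/2; branch lengths AKS→3, DL→35/8; new cluster ADKLS
  updated: d(ADKLS,ET)=27/8
step 6: merge (ADKLS,ET) at d=27/8; branch lengths ADKLS→27/16, ET→27/16; new cluster ADEKLST
final tree: ((((A:255/16,K:209/16):27/8,S:9/8):3,(D:41/5,L:19/5):35/8):27/16,(E:55/6,T:59/6):27/16)
total length: 301/4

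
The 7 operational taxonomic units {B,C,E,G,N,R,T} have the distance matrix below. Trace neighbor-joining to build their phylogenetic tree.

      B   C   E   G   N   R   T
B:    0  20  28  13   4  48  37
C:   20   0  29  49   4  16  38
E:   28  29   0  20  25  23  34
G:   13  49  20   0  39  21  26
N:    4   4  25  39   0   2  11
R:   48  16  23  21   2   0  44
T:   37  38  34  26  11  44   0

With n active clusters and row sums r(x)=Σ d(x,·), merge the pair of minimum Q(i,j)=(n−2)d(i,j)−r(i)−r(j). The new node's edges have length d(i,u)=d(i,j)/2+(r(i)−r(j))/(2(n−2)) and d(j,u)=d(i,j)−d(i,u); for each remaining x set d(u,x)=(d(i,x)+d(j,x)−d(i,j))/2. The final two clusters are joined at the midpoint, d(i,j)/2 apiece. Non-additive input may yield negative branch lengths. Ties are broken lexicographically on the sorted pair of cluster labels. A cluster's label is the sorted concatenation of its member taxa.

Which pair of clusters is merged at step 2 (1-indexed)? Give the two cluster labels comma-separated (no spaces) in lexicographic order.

1. join B+G (d=13, Q=-253) ⇒ BG; edges |B|=47/10, |G|=83/10
  updated: d(BG,C)=28, d(BG,E)=35/2, d(BG,N)=15, d(BG,R)=28, d(BG,T)=25
2. join BG+E (d=35/2, Q=-172) ⇒ BEG; edges |BG|=55/8, |E|=85/8
  updated: d(BEG,C)=79/4, d(BEG,N)=45/4, d(BEG,R)=67/4, d(BEG,T)=83/4
3. join BEG+T (d=83/4, Q=-120) ⇒ BEGT; edges |BEG|=17/6, |T|=215/12
  updated: d(BEGT,C)=37/2, d(BEGT,N)=3/4, d(BEGT,R)=20
4. join BEGT+N (d=3/4, Q=-89/2) ⇒ BEGNT; edges |BEGT|=17/2, |N|=-31/4
  updated: d(BEGNT,C)=87/8, d(BEGNT,R)=85/8
5. join BEGNT+C (d=87/8, Q=-75/2) ⇒ BCEGNT; edges |BEGNT|=11/4, |C|=65/8
  updated: d(BCEGNT,R)=63/8
6. join BCEGNT+R (d=63/8) ⇒ BCEGNRT; edges |BCEGNT|=63/16, |R|=63/16
final tree: ((((((B:47/10,G:83/10):55/8,E:85/8):17/6,T:215/12):17/2,N:-31/4):11/4,C:65/8):63/16,R:63/16)
total length: 283/4

BG,E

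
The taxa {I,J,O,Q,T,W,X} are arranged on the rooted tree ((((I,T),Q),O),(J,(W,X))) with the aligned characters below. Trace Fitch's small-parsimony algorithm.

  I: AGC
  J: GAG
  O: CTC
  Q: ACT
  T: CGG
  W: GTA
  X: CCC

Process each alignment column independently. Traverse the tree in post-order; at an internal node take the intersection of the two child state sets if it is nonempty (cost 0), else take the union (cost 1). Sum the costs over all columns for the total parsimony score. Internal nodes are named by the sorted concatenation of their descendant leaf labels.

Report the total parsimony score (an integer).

12

[col 0] IT: children I:{A}, T:{C} ∪→ {A,C}; cost 1
[col 0] IQT: children IT:{A,C}, Q:{A} ∩→ {A}; cost 0
[col 0] IOQT: children IQT:{A}, O:{C} ∪→ {A,C}; cost 1
[col 0] WX: children W:{G}, X:{C} ∪→ {C,G}; cost 1
[col 0] JWX: children J:{G}, WX:{C,G} ∩→ {G}; cost 0
[col 0] IJOQTWX: children IOQT:{A,C}, JWX:{G} ∪→ {A,C,G}; cost 1
[col 1] IT: children I:{G}, T:{G} ∩→ {G}; cost 0
[col 1] IQT: children IT:{G}, Q:{C} ∪→ {C,G}; cost 1
[col 1] IOQT: children IQT:{C,G}, O:{T} ∪→ {C,G,T}; cost 1
[col 1] WX: children W:{T}, X:{C} ∪→ {C,T}; cost 1
[col 1] JWX: children J:{A}, WX:{C,T} ∪→ {A,C,T}; cost 1
[col 1] IJOQTWX: children IOQT:{C,G,T}, JWX:{A,C,T} ∩→ {C,T}; cost 0
[col 2] IT: children I:{C}, T:{G} ∪→ {C,G}; cost 1
[col 2] IQT: children IT:{C,G}, Q:{T} ∪→ {C,G,T}; cost 1
[col 2] IOQT: children IQT:{C,G,T}, O:{C} ∩→ {C}; cost 0
[col 2] WX: children W:{A}, X:{C} ∪→ {A,C}; cost 1
[col 2] JWX: children J:{G}, WX:{A,C} ∪→ {A,C,G}; cost 1
[col 2] IJOQTWX: children IOQT:{C}, JWX:{A,C,G} ∩→ {C}; cost 0
per-site changes: [4, 4, 4]; total = 12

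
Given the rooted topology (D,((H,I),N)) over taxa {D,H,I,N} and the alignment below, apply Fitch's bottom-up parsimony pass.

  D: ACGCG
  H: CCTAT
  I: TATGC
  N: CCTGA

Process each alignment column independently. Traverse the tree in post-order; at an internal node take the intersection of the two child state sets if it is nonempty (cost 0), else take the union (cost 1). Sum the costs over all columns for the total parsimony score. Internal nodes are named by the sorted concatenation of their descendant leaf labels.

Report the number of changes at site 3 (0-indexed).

2

HI@0: {C} ∪ {T} = {C,T} (union, +1)
HIN@0: {C,T} ∩ {C} = {C} (intersection, +0)
DHIN@0: {A} ∪ {C} = {A,C} (union, +1)
HI@1: {C} ∪ {A} = {A,C} (union, +1)
HIN@1: {A,C} ∩ {C} = {C} (intersection, +0)
DHIN@1: {C} ∩ {C} = {C} (intersection, +0)
HI@2: {T} ∩ {T} = {T} (intersection, +0)
HIN@2: {T} ∩ {T} = {T} (intersection, +0)
DHIN@2: {G} ∪ {T} = {G,T} (union, +1)
HI@3: {A} ∪ {G} = {A,G} (union, +1)
HIN@3: {A,G} ∩ {G} = {G} (intersection, +0)
DHIN@3: {C} ∪ {G} = {C,G} (union, +1)
HI@4: {T} ∪ {C} = {C,T} (union, +1)
HIN@4: {C,T} ∪ {A} = {A,C,T} (union, +1)
DHIN@4: {G} ∪ {A,C,T} = {A,C,G,T} (union, +1)
per-site changes: [2, 1, 1, 2, 3]; total = 9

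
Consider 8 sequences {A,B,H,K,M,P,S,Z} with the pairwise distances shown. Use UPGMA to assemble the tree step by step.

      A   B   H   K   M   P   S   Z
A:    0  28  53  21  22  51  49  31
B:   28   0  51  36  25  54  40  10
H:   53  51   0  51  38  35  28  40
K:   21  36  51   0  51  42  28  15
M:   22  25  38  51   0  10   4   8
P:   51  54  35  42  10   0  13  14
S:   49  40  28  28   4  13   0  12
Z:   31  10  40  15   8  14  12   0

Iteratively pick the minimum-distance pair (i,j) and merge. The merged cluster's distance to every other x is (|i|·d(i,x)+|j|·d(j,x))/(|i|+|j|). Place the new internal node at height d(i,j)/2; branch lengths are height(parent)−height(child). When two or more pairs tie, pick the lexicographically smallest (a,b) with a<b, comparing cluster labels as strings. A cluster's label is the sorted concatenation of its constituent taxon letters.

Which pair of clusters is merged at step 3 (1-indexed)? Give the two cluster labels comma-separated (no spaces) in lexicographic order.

MS,P

1. join M+S (d=4) ⇒ MS; edges |M|=2, |S|=2
  updated: d(A,MS)=71/2, d(B,MS)=65/2, d(H,MS)=33, d(K,MS)=79/2, d(MS,P)=23/2, d(MS,Z)=10
2. join B+Z (d=10) ⇒ BZ; edges |B|=5, |Z|=5
  updated: d(A,BZ)=59/2, d(BZ,H)=91/2, d(BZ,K)=51/2, d(BZ,MS)=85/4, d(BZ,P)=34
3. join MS+P (d=23/2) ⇒ MPS; edges |MS|=15/4, |P|=23/4
  updated: d(A,MPS)=122/3, d(BZ,MPS)=51/2, d(H,MPS)=101/3, d(K,MPS)=121/3
4. join A+K (d=21) ⇒ AK; edges |A|=21/2, |K|=21/2
  updated: d(AK,BZ)=55/2, d(AK,H)=52, d(AK,MPS)=81/2
5. join BZ+MPS (d=51/2) ⇒ BMPSZ; edges |BZ|=31/4, |MPS|=7
  updated: d(AK,BMPSZ)=353/10, d(BMPSZ,H)=192/5
6. join AK+BMPSZ (d=353/10) ⇒ ABKMPSZ; edges |AK|=143/20, |BMPSZ|=49/10
  updated: d(ABKMPSZ,H)=296/7
7. join ABKMPSZ+H (d=296/7) ⇒ ABHKMPSZ; edges |ABKMPSZ|=489/140, |H|=148/7
final tree: (((A:21/2,K:21/2):143/20,((B:5,Z:5):31/4,((M:2,S:2):15/4,P:23/4):7):49/10):489/140,H:148/7)
total length: 13431/140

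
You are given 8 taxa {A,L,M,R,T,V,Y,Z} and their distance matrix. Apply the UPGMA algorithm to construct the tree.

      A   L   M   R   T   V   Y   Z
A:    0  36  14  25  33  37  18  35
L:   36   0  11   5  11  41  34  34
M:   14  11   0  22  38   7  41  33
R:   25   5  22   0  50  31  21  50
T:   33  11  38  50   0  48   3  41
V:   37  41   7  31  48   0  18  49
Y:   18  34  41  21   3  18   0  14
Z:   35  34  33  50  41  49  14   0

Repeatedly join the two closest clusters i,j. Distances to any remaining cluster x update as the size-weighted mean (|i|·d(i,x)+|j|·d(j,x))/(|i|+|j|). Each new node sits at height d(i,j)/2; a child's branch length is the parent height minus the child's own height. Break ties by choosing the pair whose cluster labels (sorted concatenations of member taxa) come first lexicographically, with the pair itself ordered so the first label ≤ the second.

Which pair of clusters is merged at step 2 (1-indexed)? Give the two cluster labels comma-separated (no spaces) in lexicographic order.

L,R

step 1: merge (T,Y) at d=3; branch lengths T→3/2, Y→3/2; new cluster TY
  updated: d(A,TY)=51/2, d(L,TY)=45/2, d(M,TY)=79/2, d(R,TY)=71/2, d(TY,V)=33, d(TY,Z)=55/2
step 2: merge (L,R) at d=5; branch lengths L→5/2, R→5/2; new cluster LR
  updated: d(A,LR)=61/2, d(LR,M)=33/2, d(LR,TY)=29, d(LR,V)=36, d(LR,Z)=42
step 3: merge (M,V) at d=7; branch lengths M→7/2, V→7/2; new cluster MV
  updated: d(A,MV)=51/2, d(LR,MV)=105/4, d(MV,TY)=145/4, d(MV,Z)=41
step 4: merge (A,MV) at d=51/2; branch lengths A→51/4, MV→37/4; new cluster AMV
  updated: d(AMV,LR)=83/3, d(AMV,TY)=98/3, d(AMV,Z)=39
step 5: merge (TY,Z) at d=55/2; branch lengths TY→49/4, Z→55/4; new cluster TYZ
  updated: d(AMV,TYZ)=313/9, d(LR,TYZ)=100/3
step 6: merge (AMV,LR) at d=83/3; branch lengths AMV→13/12, LR→34/3; new cluster ALMRV
  updated: d(ALMRV,TYZ)=171/5
step 7: merge (ALMRV,TYZ) at d=171/5; branch lengths ALMRV→49/15, TYZ→67/20; new cluster ALMRTVYZ
final tree: (((A:51/4,(M:7/2,V:7/2):37/4):13/12,(L:5/2,R:5/2):34/3):49/15,((T:3/2,Y:3/2):49/4,Z:55/4):67/20)
total length: 2461/30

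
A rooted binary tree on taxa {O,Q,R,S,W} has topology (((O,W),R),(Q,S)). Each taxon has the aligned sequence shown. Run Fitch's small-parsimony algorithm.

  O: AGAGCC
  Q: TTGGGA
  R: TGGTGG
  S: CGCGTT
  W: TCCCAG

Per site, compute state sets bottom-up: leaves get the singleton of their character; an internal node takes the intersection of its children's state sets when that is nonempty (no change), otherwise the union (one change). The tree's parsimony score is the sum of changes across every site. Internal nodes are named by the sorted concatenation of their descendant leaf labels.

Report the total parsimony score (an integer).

15

site 0, node OW: O={A} ∪ W={T} → {A,T} (+1)
site 0, node ORW: OW={A,T} ∩ R={T} → {T} (+0)
site 0, node QS: Q={T} ∪ S={C} → {C,T} (+1)
site 0, node OQRSW: ORW={T} ∩ QS={C,T} → {T} (+0)
site 1, node OW: O={G} ∪ W={C} → {C,G} (+1)
site 1, node ORW: OW={C,G} ∩ R={G} → {G} (+0)
site 1, node QS: Q={T} ∪ S={G} → {G,T} (+1)
site 1, node OQRSW: ORW={G} ∩ QS={G,T} → {G} (+0)
site 2, node OW: O={A} ∪ W={C} → {A,C} (+1)
site 2, node ORW: OW={A,C} ∪ R={G} → {A,C,G} (+1)
site 2, node QS: Q={G} ∪ S={C} → {C,G} (+1)
site 2, node OQRSW: ORW={A,C,G} ∩ QS={C,G} → {C,G} (+0)
site 3, node OW: O={G} ∪ W={C} → {C,G} (+1)
site 3, node ORW: OW={C,G} ∪ R={T} → {C,G,T} (+1)
site 3, node QS: Q={G} ∩ S={G} → {G} (+0)
site 3, node OQRSW: ORW={C,G,T} ∩ QS={G} → {G} (+0)
site 4, node OW: O={C} ∪ W={A} → {A,C} (+1)
site 4, node ORW: OW={A,C} ∪ R={G} → {A,C,G} (+1)
site 4, node QS: Q={G} ∪ S={T} → {G,T} (+1)
site 4, node OQRSW: ORW={A,C,G} ∩ QS={G,T} → {G} (+0)
site 5, node OW: O={C} ∪ W={G} → {C,G} (+1)
site 5, node ORW: OW={C,G} ∩ R={G} → {G} (+0)
site 5, node QS: Q={A} ∪ S={T} → {A,T} (+1)
site 5, node OQRSW: ORW={G} ∪ QS={A,T} → {A,G,T} (+1)
per-site changes: [2, 2, 3, 2, 3, 3]; total = 15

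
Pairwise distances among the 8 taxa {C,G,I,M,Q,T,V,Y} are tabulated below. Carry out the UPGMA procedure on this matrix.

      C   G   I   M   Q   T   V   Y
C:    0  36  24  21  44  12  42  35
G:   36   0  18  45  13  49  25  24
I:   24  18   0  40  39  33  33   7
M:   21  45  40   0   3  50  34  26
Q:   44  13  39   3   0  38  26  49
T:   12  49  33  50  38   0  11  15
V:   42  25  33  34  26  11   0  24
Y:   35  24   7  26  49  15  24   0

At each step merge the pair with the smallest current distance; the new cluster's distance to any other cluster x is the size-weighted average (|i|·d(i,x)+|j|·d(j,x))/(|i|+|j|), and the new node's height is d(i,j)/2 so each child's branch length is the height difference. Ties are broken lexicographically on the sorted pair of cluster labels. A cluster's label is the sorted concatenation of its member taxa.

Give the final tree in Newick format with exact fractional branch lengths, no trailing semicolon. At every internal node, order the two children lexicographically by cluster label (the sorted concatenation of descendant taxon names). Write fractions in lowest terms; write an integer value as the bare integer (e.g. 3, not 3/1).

1. join M+Q (d=3) ⇒ MQ; edges |M|=3/2, |Q|=3/2
  updated: d(C,MQ)=65/2, d(G,MQ)=29, d(I,MQ)=79/2, d(MQ,T)=44, d(MQ,V)=30, d(MQ,Y)=75/2
2. join I+Y (d=7) ⇒ IY; edges |I|=7/2, |Y|=7/2
  updated: d(C,IY)=59/2, d(G,IY)=21, d(IY,MQ)=77/2, d(IY,T)=24, d(IY,V)=57/2
3. join T+V (d=11) ⇒ TV; edges |T|=11/2, |V|=11/2
  updated: d(C,TV)=27, d(G,TV)=37, d(IY,TV)=105/4, d(MQ,TV)=37
4. join G+IY (d=21) ⇒ GIY; edges |G|=21/2, |IY|=7
  updated: d(C,GIY)=95/3, d(GIY,MQ)=106/3, d(GIY,TV)=179/6
5. join C+TV (d=27) ⇒ CTV; edges |C|=27/2, |TV|=8
  updated: d(CTV,GIY)=274/9, d(CTV,MQ)=71/2
6. join CTV+GIY (d=274/9) ⇒ CGITVY; edges |CTV|=31/18, |GIY|=85/18
  updated: d(CGITVY,MQ)=425/12
7. join CGITVY+MQ (d=425/12) ⇒ CGIMQTVY; edges |CGITVY|=179/72, |MQ|=389/24
final tree: (((C:27/2,(T:11/2,V:11/2):8):31/18,(G:21/2,(I:7/2,Y:7/2):7):85/18):179/72,(M:3/2,Q:3/2):389/24)
total length: 3065/36

(((C:27/2,(T:11/2,V:11/2):8):31/18,(G:21/2,(I:7/2,Y:7/2):7):85/18):179/72,(M:3/2,Q:3/2):389/24)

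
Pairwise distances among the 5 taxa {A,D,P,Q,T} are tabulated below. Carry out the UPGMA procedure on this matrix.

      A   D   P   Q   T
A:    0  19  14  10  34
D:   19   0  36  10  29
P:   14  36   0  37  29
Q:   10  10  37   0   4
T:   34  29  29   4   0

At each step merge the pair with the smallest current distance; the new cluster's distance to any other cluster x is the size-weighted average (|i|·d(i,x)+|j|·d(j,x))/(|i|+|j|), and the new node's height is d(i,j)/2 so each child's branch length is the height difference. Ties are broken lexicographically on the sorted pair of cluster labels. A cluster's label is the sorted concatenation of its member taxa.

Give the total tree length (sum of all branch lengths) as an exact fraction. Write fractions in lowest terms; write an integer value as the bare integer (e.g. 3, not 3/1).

185/4

iteration 1: select Q,T (d=4); attach at lengths (2, 2); label the merged cluster QT
  updated: d(A,QT)=22, d(D,QT)=39/2, d(P,QT)=33
iteration 2: select A,P (d=14); attach at lengths (7, 7); label the merged cluster AP
  updated: d(AP,D)=55/2, d(AP,QT)=55/2
iteration 3: select D,QT (d=39/2); attach at lengths (39/4, 31/4); label the merged cluster DQT
  updated: d(AP,DQT)=55/2
iteration 4: select AP,DQT (d=55/2); attach at lengths (27/4, 4); label the merged cluster ADPQT
final tree: ((A:7,P:7):27/4,(D:39/4,(Q:2,T:2):31/4):4)
total length: 185/4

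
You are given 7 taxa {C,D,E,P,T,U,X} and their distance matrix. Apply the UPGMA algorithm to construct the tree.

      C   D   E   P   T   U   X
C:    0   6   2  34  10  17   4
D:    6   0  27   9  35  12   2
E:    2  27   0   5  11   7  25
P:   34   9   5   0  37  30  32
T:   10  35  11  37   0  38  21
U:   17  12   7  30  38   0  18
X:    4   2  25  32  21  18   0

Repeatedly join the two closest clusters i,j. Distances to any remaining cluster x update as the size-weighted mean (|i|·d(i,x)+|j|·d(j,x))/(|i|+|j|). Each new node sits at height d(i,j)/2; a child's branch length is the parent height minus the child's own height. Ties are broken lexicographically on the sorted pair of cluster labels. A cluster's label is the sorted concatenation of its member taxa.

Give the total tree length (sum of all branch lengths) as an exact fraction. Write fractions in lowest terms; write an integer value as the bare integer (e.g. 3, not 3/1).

1. join C+E (d=2) ⇒ CE; edges |C|=1, |E|=1
  updated: d(CE,D)=33/2, d(CE,P)=39/2, d(CE,T)=21/2, d(CE,U)=12, d(CE,X)=29/2
2. join D+X (d=2) ⇒ DX; edges |D|=1, |X|=1
  updated: d(CE,DX)=31/2, d(DX,P)=41/2, d(DX,T)=28, d(DX,U)=15
3. join CE+T (d=21/2) ⇒ CET; edges |CE|=17/4, |T|=21/4
  updated: d(CET,DX)=59/3, d(CET,P)=76/3, d(CET,U)=62/3
4. join DX+U (d=15) ⇒ DUX; edges |DX|=13/2, |U|=15/2
  updated: d(CET,DUX)=20, d(DUX,P)=71/3
5. join CET+DUX (d=20) ⇒ CDETUX; edges |CET|=19/4, |DUX|=5/2
  updated: d(CDETUX,P)=49/2
6. join CDETUX+P (d=49/2) ⇒ CDEPTUX; edges |CDETUX|=9/4, |P|=49/4
final tree: ((((C:1,E:1):17/4,T:21/4):19/4,((D:1,X:1):13/2,U:15/2):5/2):9/4,P:49/4)
total length: 197/4

197/4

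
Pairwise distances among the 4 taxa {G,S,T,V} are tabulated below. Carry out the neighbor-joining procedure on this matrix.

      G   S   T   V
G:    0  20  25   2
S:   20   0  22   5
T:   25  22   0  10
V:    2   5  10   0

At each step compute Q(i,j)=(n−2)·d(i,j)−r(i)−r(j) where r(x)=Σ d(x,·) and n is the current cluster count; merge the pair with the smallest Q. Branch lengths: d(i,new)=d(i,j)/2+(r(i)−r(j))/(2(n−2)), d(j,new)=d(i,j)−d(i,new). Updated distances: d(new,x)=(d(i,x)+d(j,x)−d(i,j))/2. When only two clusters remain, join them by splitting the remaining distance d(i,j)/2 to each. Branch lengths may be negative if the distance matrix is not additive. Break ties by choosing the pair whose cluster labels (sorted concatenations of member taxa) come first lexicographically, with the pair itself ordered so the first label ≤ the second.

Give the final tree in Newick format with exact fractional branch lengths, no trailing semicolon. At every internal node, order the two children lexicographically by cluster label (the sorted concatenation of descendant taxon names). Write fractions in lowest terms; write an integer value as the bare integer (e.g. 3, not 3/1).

(((G:17/2,V:-13/2):3,S:17/2):27/4,T:27/4)

1. join G+V (d=2, Q=-60) ⇒ GV; edges |G|=17/2, |V|=-13/2
  updated: d(GV,S)=23/2, d(GV,T)=33/2
2. join GV+S (d=23/2, Q=-50) ⇒ GSV; edges |GV|=3, |S|=17/2
  updated: d(GSV,T)=27/2
3. join GSV+T (d=27/2) ⇒ GSTV; edges |GSV|=27/4, |T|=27/4
final tree: (((G:17/2,V:-13/2):3,S:17/2):27/4,T:27/4)
total length: 27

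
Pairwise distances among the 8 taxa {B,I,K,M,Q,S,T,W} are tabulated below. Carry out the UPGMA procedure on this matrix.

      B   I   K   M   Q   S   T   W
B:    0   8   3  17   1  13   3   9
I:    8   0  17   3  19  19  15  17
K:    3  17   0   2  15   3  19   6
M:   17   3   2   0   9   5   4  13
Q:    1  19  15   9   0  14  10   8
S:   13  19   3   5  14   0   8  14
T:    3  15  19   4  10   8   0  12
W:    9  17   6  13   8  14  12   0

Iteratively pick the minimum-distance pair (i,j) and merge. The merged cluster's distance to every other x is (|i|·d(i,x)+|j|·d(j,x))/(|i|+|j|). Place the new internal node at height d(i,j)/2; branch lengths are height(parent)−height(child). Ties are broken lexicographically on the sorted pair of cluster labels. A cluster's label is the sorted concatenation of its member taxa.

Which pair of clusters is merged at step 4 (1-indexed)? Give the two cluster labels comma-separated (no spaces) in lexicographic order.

BQ,T

step 1: merge (B,Q) at d=1; branch lengths B→1/2, Q→1/2; new cluster BQ
  updated: d(BQ,I)=27/2, d(BQ,K)=9, d(BQ,M)=13, d(BQ,S)=27/2, d(BQ,T)=13/2, d(BQ,W)=17/2
step 2: merge (K,M) at d=2; branch lengths K→1, M→1; new cluster KM
  updated: d(BQ,KM)=11, d(I,KM)=10, d(KM,S)=4, d(KM,T)=23/2, d(KM,W)=19/2
step 3: merge (KM,S) at d=4; branch lengths KM→1, S→2; new cluster KMS
  updated: d(BQ,KMS)=71/6, d(I,KMS)=13, d(KMS,T)=31/3, d(KMS,W)=11
step 4: merge (BQ,T) at d=13/2; branch lengths BQ→11/4, T→13/4; new cluster BQT
  updated: d(BQT,I)=14, d(BQT,KMS)=34/3, d(BQT,W)=29/3
step 5: merge (BQT,W) at d=29/3; branch lengths BQT→19/12, W→29/6; new cluster BQTW
  updated: d(BQTW,I)=59/4, d(BQTW,KMS)=45/4
step 6: merge (BQTW,KMS) at d=45/4; branch lengths BQTW→19/24, KMS→29/8; new cluster BKMQSTW
  updated: d(BKMQSTW,I)=14
step 7: merge (BKMQSTW,I) at d=14; branch lengths BKMQSTW→11/8, I→7; new cluster BIKMQSTW
final tree: (((((B:1/2,Q:1/2):11/4,T:13/4):19/12,W:29/6):19/24,((K:1,M:1):1,S:2):29/8):11/8,I:7)
total length: 749/24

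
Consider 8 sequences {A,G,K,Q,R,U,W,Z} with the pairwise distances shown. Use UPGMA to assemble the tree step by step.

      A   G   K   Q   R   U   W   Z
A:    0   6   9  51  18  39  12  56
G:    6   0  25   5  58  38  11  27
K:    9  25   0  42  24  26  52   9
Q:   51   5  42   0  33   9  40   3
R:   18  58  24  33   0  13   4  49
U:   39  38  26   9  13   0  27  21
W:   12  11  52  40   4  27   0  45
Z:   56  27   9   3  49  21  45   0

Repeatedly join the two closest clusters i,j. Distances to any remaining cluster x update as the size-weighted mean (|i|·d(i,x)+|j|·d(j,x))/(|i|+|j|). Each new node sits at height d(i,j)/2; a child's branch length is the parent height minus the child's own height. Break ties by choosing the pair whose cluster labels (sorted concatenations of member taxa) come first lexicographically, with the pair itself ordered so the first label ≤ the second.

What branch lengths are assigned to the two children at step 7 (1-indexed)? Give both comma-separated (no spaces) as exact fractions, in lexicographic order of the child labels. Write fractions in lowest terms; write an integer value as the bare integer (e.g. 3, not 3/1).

25/12,55/6

step 1: merge (Q,Z) at d=3; branch lengths Q→3/2, Z→3/2; new cluster QZ
  updated: d(A,QZ)=107/2, d(G,QZ)=16, d(K,QZ)=51/2, d(QZ,R)=41, d(QZ,U)=15, d(QZ,W)=85/2
step 2: merge (R,W) at d=4; branch lengths R→2, W→2; new cluster RW
  updated: d(A,RW)=15, d(G,RW)=69/2, d(K,RW)=38, d(QZ,RW)=167/4, d(RW,U)=20
step 3: merge (A,G) at d=6; branch lengths A→3, G→3; new cluster AG
  updated: d(AG,K)=17, d(AG,QZ)=139/4, d(AG,RW)=99/4, d(AG,U)=77/2
step 4: merge (QZ,U) at d=15; branch lengths QZ→6, U→15/2; new cluster QUZ
  updated: d(AG,QUZ)=36, d(K,QUZ)=77/3, d(QUZ,RW)=69/2
step 5: merge (AG,K) at d=17; branch lengths AG→11/2, K→17/2; new cluster AGK
  updated: d(AGK,QUZ)=293/9, d(AGK,RW)=175/6
step 6: merge (AGK,RW) at d=175/6; branch lengths AGK→73/12, RW→151/12; new cluster AGKRW
  updated: d(AGKRW,QUZ)=100/3
step 7: merge (AGKRW,QUZ) at d=100/3; branch lengths AGKRW→25/12, QUZ→55/6; new cluster AGKQRUWZ
final tree: ((((A:3,G:3):11/2,K:17/2):73/12,(R:2,W:2):151/12):25/12,((Q:3/2,Z:3/2):6,U:15/2):55/6)
total length: 845/12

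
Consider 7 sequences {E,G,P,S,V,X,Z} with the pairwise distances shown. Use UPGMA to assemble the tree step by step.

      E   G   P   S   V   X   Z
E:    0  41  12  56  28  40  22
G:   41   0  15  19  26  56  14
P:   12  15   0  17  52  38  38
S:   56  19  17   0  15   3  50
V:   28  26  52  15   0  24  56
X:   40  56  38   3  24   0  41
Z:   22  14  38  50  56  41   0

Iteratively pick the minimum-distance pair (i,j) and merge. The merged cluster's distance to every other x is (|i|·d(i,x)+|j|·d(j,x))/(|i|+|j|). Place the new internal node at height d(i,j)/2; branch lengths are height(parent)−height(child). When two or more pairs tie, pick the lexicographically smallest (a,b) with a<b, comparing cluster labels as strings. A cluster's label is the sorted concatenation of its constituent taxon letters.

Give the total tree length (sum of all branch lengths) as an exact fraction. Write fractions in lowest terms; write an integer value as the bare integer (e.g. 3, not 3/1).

iteration 1: select S,X (d=3); attach at lengths (3/2, 3/2); label the merged cluster SX
  updated: d(E,SX)=48, d(G,SX)=75/2, d(P,SX)=55/2, d(SX,V)=39/2, d(SX,Z)=91/2
iteration 2: select E,P (d=12); attach at lengths (6, 6); label the merged cluster EP
  updated: d(EP,G)=28, d(EP,SX)=151/4, d(EP,V)=40, d(EP,Z)=30
iteration 3: select G,Z (d=14); attach at lengths (7, 7); label the merged cluster GZ
  updated: d(EP,GZ)=29, d(GZ,SX)=83/2, d(GZ,V)=41
iteration 4: select SX,V (d=39/2); attach at lengths (33/4, 39/4); label the merged cluster SVX
  updated: d(EP,SVX)=77/2, d(GZ,SVX)=124/3
iteration 5: select EP,GZ (d=29); attach at lengths (17/2, 15/2); label the merged cluster EGPZ
  updated: d(EGPZ,SVX)=479/12
iteration 6: select EGPZ,SVX (d=479/12); attach at lengths (131/24, 245/24); label the merged cluster EGPSVXZ
final tree: (((E:6,P:6):17/2,(G:7,Z:7):15/2):131/24,((S:3/2,X:3/2):33/4,V:39/4):245/24)
total length: 236/3

236/3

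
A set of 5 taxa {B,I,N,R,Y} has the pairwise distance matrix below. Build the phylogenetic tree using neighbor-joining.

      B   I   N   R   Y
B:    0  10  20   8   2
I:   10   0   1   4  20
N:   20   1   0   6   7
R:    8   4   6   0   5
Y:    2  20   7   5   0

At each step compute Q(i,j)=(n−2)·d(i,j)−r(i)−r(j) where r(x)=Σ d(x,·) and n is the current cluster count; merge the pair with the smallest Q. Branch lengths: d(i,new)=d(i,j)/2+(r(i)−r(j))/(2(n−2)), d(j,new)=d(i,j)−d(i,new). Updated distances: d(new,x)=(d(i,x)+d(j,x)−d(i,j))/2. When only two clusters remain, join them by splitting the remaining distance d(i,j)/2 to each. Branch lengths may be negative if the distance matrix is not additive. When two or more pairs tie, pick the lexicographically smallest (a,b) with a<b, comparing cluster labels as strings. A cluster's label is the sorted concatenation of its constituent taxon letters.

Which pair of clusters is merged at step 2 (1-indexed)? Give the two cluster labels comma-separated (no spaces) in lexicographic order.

step 1: merge (B,Y) at d=2, Q=-68; branch lengths B→2, Y→0; new cluster BY
  updated: d(BY,I)=14, d(BY,N)=25/2, d(BY,R)=11/2
step 2: merge (BY,R) at d=11/2, Q=-73/2; branch lengths BY→55/8, R→-11/8; new cluster BRY
  updated: d(BRY,I)=25/4, d(BRY,N)=13/2
step 3: merge (BRY,I) at d=25/4, Q=-55/4; branch lengths BRY→47/8, I→3/8; new cluster BIRY
  updated: d(BIRY,N)=5/8
step 4: merge (BIRY,N) at d=5/8; branch lengths BIRY→5/16, N→5/16; new cluster BINRY
final tree: ((((B:2,Y:0):55/8,R:-11/8):47/8,I:3/8):5/16,N:5/16)
total length: 115/8

BY,R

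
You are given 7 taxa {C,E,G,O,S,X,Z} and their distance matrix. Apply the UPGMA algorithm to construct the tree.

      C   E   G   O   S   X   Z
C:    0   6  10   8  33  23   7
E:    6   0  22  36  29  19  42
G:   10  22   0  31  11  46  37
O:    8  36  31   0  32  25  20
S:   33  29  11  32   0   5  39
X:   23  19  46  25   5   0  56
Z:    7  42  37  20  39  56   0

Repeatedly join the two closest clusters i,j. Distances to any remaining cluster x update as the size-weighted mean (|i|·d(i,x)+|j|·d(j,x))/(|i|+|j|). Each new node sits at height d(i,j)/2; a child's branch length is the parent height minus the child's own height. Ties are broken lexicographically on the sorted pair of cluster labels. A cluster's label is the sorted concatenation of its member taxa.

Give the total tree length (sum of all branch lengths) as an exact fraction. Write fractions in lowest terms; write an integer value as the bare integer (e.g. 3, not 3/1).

step 1: merge (S,X) at d=5; branch lengths S→5/2, X→5/2; new cluster SX
  updated: d(C,SX)=28, d(E,SX)=24, d(G,SX)=57/2, d(O,SX)=57/2, d(SX,Z)=95/2
step 2: merge (C,E) at d=6; branch lengths C→3, E→3; new cluster CE
  updated: d(CE,G)=16, d(CE,O)=22, d(CE,SX)=26, d(CE,Z)=49/2
step 3: merge (CE,G) at d=16; branch lengths CE→5, G→8; new cluster CEG
  updated: d(CEG,O)=25, d(CEG,SX)=161/6, d(CEG,Z)=86/3
step 4: merge (O,Z) at d=20; branch lengths O→10, Z→10; new cluster OZ
  updated: d(CEG,OZ)=161/6, d(OZ,SX)=38
step 5: merge (CEG,OZ) at d=161/6; branch lengths CEG→65/12, OZ→41/12; new cluster CEGOZ
  updated: d(CEGOZ,SX)=313/10
step 6: merge (CEGOZ,SX) at d=313/10; branch lengths CEGOZ→67/30, SX→263/20; new cluster CEGOSXZ
final tree: ((((C:3,E:3):5,G:8):65/12,(O:10,Z:10):41/12):67/30,(S:5/2,X:5/2):263/20)
total length: 4093/60

4093/60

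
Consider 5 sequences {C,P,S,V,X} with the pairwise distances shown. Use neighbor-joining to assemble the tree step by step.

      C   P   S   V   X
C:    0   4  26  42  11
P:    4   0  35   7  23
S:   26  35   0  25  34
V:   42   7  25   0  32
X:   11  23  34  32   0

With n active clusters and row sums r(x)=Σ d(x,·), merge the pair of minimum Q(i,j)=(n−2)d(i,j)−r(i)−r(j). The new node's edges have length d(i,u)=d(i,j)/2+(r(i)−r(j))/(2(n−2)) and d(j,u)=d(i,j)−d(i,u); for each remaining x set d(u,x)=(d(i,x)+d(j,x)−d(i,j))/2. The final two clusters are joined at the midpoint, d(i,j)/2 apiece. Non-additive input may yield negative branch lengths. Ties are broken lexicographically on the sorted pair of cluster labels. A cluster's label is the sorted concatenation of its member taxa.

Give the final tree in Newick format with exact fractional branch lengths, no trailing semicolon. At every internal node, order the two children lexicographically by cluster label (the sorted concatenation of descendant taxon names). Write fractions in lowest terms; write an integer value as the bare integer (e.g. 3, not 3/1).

(((C:19/8,X:69/8):57/8,(P:-8/3,V:29/3):73/8):139/16,S:139/16)

1. join P+V (d=7, Q=-154) ⇒ PV; edges |P|=-8/3, |V|=29/3
  updated: d(C,PV)=39/2, d(PV,S)=53/2, d(PV,X)=24
2. join C+X (d=11, Q=-207/2) ⇒ CX; edges |C|=19/8, |X|=69/8
  updated: d(CX,PV)=65/4, d(CX,S)=49/2
3. join CX+PV (d=65/4, Q=-269/4) ⇒ CPVX; edges |CX|=57/8, |PV|=73/8
  updated: d(CPVX,S)=139/8
4. join CPVX+S (d=139/8) ⇒ CPSVX; edges |CPVX|=139/16, |S|=139/16
final tree: (((C:19/8,X:69/8):57/8,(P:-8/3,V:29/3):73/8):139/16,S:139/16)
total length: 413/8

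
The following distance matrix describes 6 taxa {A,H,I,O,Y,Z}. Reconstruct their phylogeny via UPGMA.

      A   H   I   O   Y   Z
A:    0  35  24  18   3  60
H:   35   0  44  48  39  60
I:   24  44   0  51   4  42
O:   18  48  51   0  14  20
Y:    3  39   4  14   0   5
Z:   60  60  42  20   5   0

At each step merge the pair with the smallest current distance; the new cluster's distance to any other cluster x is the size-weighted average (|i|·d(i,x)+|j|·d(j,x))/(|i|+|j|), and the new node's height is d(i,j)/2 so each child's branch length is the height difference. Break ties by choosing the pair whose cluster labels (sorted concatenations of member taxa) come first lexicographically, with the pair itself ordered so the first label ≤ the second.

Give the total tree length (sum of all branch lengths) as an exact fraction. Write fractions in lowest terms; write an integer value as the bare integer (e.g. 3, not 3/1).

step 1: merge (A,Y) at d=3; branch lengths A→3/2, Y→3/2; new cluster AY
  updated: d(AY,H)=37, d(AY,I)=14, d(AY,O)=16, d(AY,Z)=65/2
step 2: merge (AY,I) at d=14; branch lengths AY→11/2, I→7; new cluster AIY
  updated: d(AIY,H)=118/3, d(AIY,O)=83/3, d(AIY,Z)=107/3
step 3: merge (O,Z) at d=20; branch lengths O→10, Z→10; new cluster OZ
  updated: d(AIY,OZ)=95/3, d(H,OZ)=54
step 4: merge (AIY,OZ) at d=95/3; branch lengths AIY→53/6, OZ→35/6; new cluster AIOYZ
  updated: d(AIOYZ,H)=226/5
step 5: merge (AIOYZ,H) at d=226/5; branch lengths AIOYZ→203/30, H→113/5; new cluster AHIOYZ
final tree: ((((A:3/2,Y:3/2):11/2,I:7):53/6,(O:10,Z:10):35/6):203/30,H:113/5)
total length: 1193/15

1193/15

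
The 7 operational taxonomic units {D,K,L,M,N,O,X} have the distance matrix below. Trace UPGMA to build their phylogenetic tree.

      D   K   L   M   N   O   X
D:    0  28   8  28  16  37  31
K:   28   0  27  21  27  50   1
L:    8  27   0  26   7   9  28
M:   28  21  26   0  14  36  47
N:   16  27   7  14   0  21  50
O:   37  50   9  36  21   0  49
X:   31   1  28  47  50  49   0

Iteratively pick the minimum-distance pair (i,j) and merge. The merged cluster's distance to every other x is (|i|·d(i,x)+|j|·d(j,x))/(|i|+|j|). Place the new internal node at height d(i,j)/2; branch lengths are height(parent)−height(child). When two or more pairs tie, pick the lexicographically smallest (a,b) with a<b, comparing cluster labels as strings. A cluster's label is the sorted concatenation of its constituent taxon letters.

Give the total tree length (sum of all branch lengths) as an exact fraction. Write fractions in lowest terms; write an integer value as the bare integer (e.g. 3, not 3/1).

iteration 1: select K,X (d=1); attach at lengths (1/2, 1/2); label the merged cluster KX
  updated: d(D,KX)=59/2, d(KX,L)=55/2, d(KX,M)=34, d(KX,N)=77/2, d(KX,O)=99/2
iteration 2: select L,N (d=7); attach at lengths (7/2, 7/2); label the merged cluster LN
  updated: d(D,LN)=12, d(KX,LN)=33, d(LN,M)=20, d(LN,O)=15
iteration 3: select D,LN (d=12); attach at lengths (6, 5/2); label the merged cluster DLN
  updated: d(DLN,KX)=191/6, d(DLN,M)=68/3, d(DLN,O)=67/3
iteration 4: select DLN,O (d=67/3); attach at lengths (31/6, 67/6); label the merged cluster DLNO
  updated: d(DLNO,KX)=145/4, d(DLNO,M)=26
iteration 5: select DLNO,M (d=26); attach at lengths (11/6, 13); label the merged cluster DLMNO
  updated: d(DLMNO,KX)=179/5
iteration 6: select DLMNO,KX (d=179/5); attach at lengths (49/10, 87/5); label the merged cluster DKLMNOX
final tree: ((((D:6,(L:7/2,N:7/2):5/2):31/6,O:67/6):11/6,M:13):49/10,(K:1/2,X:1/2):87/5)
total length: 2099/30

2099/30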